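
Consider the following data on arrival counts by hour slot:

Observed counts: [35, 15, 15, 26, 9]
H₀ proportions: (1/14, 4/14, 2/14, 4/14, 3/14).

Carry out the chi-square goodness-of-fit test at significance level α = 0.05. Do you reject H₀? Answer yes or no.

n = 100; E_i = n·p_i = [7.14, 28.57, 14.29, 28.57, 21.43]
χ² = (35−7.14)²/7.14 + (15−28.57)²/28.57 + (15−14.29)²/14.29 + (26−28.57)²/28.57 + (9−21.43)²/21.43 = 122.5650
df = 4
p-value (upper-tail) = 0.00000
At α=0.05: p < α → reject H₀

reject H₀: yes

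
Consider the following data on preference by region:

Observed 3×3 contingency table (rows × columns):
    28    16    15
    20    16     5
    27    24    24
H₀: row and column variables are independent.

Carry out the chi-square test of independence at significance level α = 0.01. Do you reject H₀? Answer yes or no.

reject H₀: no

Row totals [59, 41, 75], col totals [75, 56, 44], n=175
χ² = (28−25.29)²/25.29 + (16−18.88)²/18.88 + (15−14.83)²/14.83 + (20−17.57)²/17.57 + (16−13.12)²/13.12 + (5−10.31)²/10.31 + (27−32.14)²/32.14 + (24−24.00)²/24.00 + (24−18.86)²/18.86 = 6.6596
df = 4
p-value (upper-tail) = 0.15501
At α=0.01: p ≥ α → fail to reject H₀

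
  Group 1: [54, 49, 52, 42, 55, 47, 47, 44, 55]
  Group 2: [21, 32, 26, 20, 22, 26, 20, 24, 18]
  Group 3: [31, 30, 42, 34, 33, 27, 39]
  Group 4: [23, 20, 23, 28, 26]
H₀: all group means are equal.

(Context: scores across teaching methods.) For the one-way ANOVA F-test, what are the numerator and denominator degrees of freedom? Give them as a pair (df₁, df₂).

k = 4 groups, N = 30 total
df = (k−1, N−k) = (4−1, 30−4) = (3, 26)

degrees of freedom = [3, 26]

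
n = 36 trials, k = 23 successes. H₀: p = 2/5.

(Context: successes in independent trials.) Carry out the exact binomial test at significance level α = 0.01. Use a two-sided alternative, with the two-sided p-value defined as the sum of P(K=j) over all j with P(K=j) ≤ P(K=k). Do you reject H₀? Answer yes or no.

Exact binomial: n=36, k=23, p₀=2/5=0.4000
P(X=j) = C(n,j)·p₀^j·(1−p₀)^(n−j); p = Σ P(X=j) over j with P(X=j) ≤ P(X=23)
p-value (two-sided) = 0.00565
At α=0.01: p < α → reject H₀

reject H₀: yes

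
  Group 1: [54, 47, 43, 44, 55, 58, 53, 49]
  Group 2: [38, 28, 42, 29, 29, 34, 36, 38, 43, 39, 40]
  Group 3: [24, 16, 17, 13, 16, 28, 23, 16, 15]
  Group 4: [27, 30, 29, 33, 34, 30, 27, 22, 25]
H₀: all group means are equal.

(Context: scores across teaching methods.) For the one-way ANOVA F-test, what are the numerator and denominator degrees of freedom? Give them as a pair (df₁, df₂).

degrees of freedom = [3, 33]

k = 4 groups, N = 37 total
df = (k−1, N−k) = (4−1, 37−4) = (3, 33)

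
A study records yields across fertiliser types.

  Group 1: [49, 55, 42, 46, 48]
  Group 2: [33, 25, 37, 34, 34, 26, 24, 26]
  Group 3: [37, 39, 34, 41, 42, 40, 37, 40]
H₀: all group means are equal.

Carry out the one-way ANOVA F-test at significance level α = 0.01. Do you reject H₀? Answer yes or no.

Group means [48.00, 29.88, 38.75], grand mean 37.571
SSB = Σnᵢ(x̄ᵢ−x̄)² = 1028.768; SSW = ΣΣ(x−x̄ᵢ)² = 320.375
MSB = 1028.768/2 = 514.3839; MSW = 320.375/18 = 17.7986
F = MSB/MSW = 28.9002
df = (2, 18)
p-value (upper-tail) = 0.00000
At α=0.01: p < α → reject H₀

reject H₀: yes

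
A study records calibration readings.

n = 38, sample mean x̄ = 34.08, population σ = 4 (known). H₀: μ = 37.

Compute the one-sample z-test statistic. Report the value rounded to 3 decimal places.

SE = σ/√n = 4/√38 = 0.6489
z = (x̄−μ₀)/SE = (34.08−37)/0.6489 = -4.5000

test statistic = -4.500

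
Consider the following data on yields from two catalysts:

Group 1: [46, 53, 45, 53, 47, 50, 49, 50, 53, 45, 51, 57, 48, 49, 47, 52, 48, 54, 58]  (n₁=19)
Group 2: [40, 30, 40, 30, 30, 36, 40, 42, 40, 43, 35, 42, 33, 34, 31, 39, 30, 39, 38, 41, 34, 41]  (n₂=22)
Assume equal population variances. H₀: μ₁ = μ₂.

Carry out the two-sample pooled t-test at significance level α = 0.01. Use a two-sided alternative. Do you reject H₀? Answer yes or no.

reject H₀: yes

x̄₁=50.263, s₁=3.754, n₁=19
x̄₂=36.727, s₂=4.537, n₂=22
s_p² = [18·3.754² + 21·4.537²]/39 = 17.5910
SE = √(s_p²·(1/19+1/22)) = 1.3136
t = (50.263−36.727)/1.3136 = 10.3048
df = 39
p-value (two-sided) = 0.00000
At α=0.01: p < α → reject H₀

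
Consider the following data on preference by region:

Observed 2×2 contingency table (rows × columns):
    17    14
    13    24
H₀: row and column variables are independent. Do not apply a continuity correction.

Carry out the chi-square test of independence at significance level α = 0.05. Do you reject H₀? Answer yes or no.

Row totals [31, 37], col totals [30, 38], n=68
χ² = (17−13.68)²/13.68 + (14−17.32)²/17.32 + (13−16.32)²/16.32 + (24−20.68)²/20.68 = 2.6562
df = 1
p-value (upper-tail) = 0.10315
At α=0.05: p ≥ α → fail to reject H₀

reject H₀: no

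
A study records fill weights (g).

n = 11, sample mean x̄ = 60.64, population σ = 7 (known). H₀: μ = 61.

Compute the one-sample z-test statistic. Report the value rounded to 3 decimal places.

SE = σ/√n = 7/√11 = 2.1106
z = (x̄−μ₀)/SE = (60.64−61)/2.1106 = -0.1706

test statistic = -0.171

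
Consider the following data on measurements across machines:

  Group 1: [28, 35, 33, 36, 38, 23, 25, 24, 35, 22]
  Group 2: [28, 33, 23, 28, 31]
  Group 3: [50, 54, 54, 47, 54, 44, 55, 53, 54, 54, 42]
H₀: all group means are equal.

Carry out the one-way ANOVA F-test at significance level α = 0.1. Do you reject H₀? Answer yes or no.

Group means [29.90, 28.60, 51.00], grand mean 38.577
SSB = Σnᵢ(x̄ᵢ−x̄)² = 2948.246; SSW = ΣΣ(x−x̄ᵢ)² = 606.100
MSB = 2948.246/2 = 1474.1231; MSW = 606.100/23 = 26.3522
F = MSB/MSW = 55.9393
df = (2, 23)
p-value (upper-tail) = 0.00000
At α=0.1: p < α → reject H₀

reject H₀: yes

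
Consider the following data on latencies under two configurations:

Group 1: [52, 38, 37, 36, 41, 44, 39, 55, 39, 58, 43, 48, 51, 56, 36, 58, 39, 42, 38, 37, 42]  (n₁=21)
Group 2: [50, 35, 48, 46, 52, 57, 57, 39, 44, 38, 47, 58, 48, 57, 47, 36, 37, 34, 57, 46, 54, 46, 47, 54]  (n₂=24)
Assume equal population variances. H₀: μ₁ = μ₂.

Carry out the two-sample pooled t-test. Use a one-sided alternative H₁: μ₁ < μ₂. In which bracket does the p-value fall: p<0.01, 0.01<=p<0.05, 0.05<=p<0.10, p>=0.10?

p-value bracket: 0.05<=p<0.10

x̄₁=44.238, s₁=7.667, n₁=21
x̄₂=47.250, s₂=7.646, n₂=24
s_p² = [20·7.667² + 23·7.646²]/43 = 58.6118
SE = √(s_p²·(1/21+1/24)) = 2.2876
t = (44.238−47.250)/2.2876 = -1.3166
df = 43
p-value (one-sided, H₁ less) = 0.09747
→ bracket: 0.05<=p<0.10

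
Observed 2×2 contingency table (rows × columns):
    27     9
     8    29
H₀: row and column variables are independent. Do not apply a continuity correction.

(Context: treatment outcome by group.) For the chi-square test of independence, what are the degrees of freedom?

df = (r−1)(c−1) = (2−1)·(2−1) = 1

degrees of freedom = 1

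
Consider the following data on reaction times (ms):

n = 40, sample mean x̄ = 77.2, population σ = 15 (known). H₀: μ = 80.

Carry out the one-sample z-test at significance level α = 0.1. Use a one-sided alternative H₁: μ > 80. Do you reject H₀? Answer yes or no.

reject H₀: no

SE = σ/√n = 15/√40 = 2.3717
z = (x̄−μ₀)/SE = (77.2−80)/2.3717 = -1.1806
p-value (one-sided, H₁ greater) = 0.88112
At α=0.1: p ≥ α → fail to reject H₀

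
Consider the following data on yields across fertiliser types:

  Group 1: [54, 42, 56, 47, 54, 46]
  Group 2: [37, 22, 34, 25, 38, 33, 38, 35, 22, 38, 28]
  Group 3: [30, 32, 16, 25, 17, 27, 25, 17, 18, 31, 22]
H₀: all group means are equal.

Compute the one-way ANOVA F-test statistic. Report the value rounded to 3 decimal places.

Group means [49.83, 31.82, 23.64], grand mean 32.464
SSB = Σnᵢ(x̄ᵢ−x̄)² = 2671.949; SSW = ΣΣ(x−x̄ᵢ)² = 929.015
MSB = 2671.949/2 = 1335.9746; MSW = 929.015/25 = 37.1606
F = MSB/MSW = 35.9514
df = (2, 25)

test statistic = 35.951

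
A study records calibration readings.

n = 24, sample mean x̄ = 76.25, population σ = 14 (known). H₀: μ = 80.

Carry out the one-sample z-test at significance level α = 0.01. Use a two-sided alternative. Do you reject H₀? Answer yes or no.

reject H₀: no

SE = σ/√n = 14/√24 = 2.8577
z = (x̄−μ₀)/SE = (76.25−80)/2.8577 = -1.3122
p-value (two-sided) = 0.18944
At α=0.01: p ≥ α → fail to reject H₀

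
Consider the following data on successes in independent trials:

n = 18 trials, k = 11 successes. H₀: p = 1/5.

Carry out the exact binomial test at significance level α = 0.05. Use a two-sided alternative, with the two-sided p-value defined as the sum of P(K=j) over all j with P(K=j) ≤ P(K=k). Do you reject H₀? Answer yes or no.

reject H₀: yes

Exact binomial: n=18, k=11, p₀=1/5=0.2000
P(X=j) = C(n,j)·p₀^j·(1−p₀)^(n−j); p = Σ P(X=j) over j with P(X=j) ≤ P(X=11)
p-value (two-sided) = 0.00016
At α=0.05: p < α → reject H₀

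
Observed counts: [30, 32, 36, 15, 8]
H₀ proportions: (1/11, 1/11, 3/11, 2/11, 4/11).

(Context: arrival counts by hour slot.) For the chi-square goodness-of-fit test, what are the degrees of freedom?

degrees of freedom = 4

df = k − 1 = 5 − 1 = 4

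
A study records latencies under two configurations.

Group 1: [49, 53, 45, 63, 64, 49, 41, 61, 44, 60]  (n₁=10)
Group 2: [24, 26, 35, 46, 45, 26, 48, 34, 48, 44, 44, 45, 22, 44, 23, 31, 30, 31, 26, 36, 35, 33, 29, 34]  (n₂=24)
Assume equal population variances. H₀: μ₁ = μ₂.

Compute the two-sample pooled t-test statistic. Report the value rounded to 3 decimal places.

test statistic = 5.582

x̄₁=52.900, s₁=8.530, n₁=10
x̄₂=34.958, s₂=8.544, n₂=24
s_p² = [9·8.530² + 23·8.544²]/32 = 72.9331
SE = √(s_p²·(1/10+1/24)) = 3.2144
t = (52.900−34.958)/3.2144 = 5.5817
df = 32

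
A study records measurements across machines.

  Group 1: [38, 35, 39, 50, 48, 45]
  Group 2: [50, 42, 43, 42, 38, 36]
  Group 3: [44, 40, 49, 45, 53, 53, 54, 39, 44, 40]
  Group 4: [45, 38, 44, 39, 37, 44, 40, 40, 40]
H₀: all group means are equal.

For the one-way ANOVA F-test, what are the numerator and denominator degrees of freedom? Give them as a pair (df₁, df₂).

degrees of freedom = [3, 27]

k = 4 groups, N = 31 total
df = (k−1, N−k) = (4−1, 31−4) = (3, 27)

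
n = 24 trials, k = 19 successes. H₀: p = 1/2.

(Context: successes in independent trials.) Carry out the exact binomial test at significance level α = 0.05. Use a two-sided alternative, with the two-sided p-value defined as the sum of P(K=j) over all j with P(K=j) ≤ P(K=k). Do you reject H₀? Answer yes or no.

Exact binomial: n=24, k=19, p₀=1/2=0.5000
P(X=j) = C(n,j)·p₀^j·(1−p₀)^(n−j); p = Σ P(X=j) over j with P(X=j) ≤ P(X=19)
p-value (two-sided) = 0.00661
At α=0.05: p < α → reject H₀

reject H₀: yes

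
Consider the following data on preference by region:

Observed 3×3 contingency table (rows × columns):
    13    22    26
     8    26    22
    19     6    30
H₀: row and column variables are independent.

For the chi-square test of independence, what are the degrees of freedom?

df = (r−1)(c−1) = (3−1)·(3−1) = 4

degrees of freedom = 4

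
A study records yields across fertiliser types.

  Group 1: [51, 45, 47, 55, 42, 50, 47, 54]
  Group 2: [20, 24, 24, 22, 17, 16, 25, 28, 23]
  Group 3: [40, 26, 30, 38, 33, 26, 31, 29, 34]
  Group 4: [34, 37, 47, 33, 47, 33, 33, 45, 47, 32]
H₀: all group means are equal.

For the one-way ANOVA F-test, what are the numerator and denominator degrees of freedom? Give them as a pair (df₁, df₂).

degrees of freedom = [3, 32]

k = 4 groups, N = 36 total
df = (k−1, N−k) = (4−1, 36−4) = (3, 32)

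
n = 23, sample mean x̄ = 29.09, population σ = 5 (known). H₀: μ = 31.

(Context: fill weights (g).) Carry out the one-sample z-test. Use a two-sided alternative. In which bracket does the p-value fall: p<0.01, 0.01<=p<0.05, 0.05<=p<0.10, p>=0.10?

p-value bracket: 0.05<=p<0.10

SE = σ/√n = 5/√23 = 1.0426
z = (x̄−μ₀)/SE = (29.09−31)/1.0426 = -1.8320
p-value (two-sided) = 0.06695
→ bracket: 0.05<=p<0.10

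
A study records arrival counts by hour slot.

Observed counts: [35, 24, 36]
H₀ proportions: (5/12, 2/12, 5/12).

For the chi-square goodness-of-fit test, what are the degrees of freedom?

df = k − 1 = 3 − 1 = 2

degrees of freedom = 2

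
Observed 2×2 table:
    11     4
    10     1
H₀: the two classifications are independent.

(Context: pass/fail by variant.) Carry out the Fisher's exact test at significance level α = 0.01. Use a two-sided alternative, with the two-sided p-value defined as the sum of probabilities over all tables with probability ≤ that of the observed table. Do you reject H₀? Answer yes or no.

Margins: r₁=15, r₂=11, c₁=21, c₂=5, n=26
p_obs = C(15,11)·C(11,10)/C(26,21); sum pmf over tables with pmf ≤ p_obs
p-value (two-sided) = 0.35619
At α=0.01: p ≥ α → fail to reject H₀

reject H₀: no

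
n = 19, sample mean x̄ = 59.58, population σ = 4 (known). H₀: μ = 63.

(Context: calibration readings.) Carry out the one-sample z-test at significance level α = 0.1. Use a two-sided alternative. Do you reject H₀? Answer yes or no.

SE = σ/√n = 4/√19 = 0.9177
z = (x̄−μ₀)/SE = (59.58−63)/0.9177 = -3.7269
p-value (two-sided) = 0.00019
At α=0.1: p < α → reject H₀

reject H₀: yes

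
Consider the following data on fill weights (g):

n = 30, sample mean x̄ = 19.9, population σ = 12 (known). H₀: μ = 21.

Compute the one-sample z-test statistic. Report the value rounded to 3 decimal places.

test statistic = -0.502

SE = σ/√n = 12/√30 = 2.1909
z = (x̄−μ₀)/SE = (19.9−21)/2.1909 = -0.5021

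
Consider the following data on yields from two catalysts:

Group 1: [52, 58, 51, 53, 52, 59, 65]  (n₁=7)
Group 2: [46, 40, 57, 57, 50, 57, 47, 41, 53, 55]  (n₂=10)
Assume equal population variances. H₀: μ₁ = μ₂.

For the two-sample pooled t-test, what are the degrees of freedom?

degrees of freedom = 15

df = n₁ + n₂ − 2 = 7 + 10 − 2 = 15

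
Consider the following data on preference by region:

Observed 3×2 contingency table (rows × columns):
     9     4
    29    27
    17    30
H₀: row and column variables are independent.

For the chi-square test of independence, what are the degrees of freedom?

df = (r−1)(c−1) = (3−1)·(2−1) = 2

degrees of freedom = 2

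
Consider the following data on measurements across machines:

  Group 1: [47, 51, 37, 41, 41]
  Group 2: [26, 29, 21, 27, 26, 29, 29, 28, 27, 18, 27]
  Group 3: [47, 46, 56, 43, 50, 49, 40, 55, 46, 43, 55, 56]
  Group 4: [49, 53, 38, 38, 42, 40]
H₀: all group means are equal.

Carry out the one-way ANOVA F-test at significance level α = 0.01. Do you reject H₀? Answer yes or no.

reject H₀: yes

Group means [43.40, 26.09, 48.83, 43.33], grand mean 39.706
SSB = Σnᵢ(x̄ᵢ−x̄)² = 3185.950; SSW = ΣΣ(x−x̄ᵢ)² = 787.109
MSB = 3185.950/3 = 1061.9832; MSW = 787.109/30 = 26.2370
F = MSB/MSW = 40.4766
df = (3, 30)
p-value (upper-tail) = 0.00000
At α=0.01: p < α → reject H₀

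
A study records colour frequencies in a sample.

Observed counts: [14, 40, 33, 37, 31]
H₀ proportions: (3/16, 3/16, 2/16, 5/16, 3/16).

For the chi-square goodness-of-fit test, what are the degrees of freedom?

degrees of freedom = 4

df = k − 1 = 5 − 1 = 4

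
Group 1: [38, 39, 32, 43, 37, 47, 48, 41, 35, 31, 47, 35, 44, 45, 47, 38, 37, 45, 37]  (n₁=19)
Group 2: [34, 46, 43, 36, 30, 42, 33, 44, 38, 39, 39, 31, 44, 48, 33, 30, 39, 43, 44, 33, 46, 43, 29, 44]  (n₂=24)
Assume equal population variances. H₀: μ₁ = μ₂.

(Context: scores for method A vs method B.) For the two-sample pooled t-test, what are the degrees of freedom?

df = n₁ + n₂ − 2 = 19 + 24 − 2 = 41

degrees of freedom = 41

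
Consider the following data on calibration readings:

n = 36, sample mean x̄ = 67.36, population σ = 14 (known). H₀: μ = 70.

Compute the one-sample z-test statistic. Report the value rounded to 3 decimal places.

SE = σ/√n = 14/√36 = 2.3333
z = (x̄−μ₀)/SE = (67.36−70)/2.3333 = -1.1314

test statistic = -1.131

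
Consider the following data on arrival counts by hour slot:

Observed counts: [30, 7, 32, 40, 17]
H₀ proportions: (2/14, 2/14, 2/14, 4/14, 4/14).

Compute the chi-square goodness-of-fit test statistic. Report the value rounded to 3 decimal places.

n = 126; E_i = n·p_i = [18.00, 18.00, 18.00, 36.00, 36.00]
χ² = (30−18.00)²/18.00 + (7−18.00)²/18.00 + (32−18.00)²/18.00 + (40−36.00)²/36.00 + (17−36.00)²/36.00 = 36.0833
df = 4

test statistic = 36.083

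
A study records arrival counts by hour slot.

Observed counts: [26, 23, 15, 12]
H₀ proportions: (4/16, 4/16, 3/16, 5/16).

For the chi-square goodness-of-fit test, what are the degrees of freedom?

degrees of freedom = 3

df = k − 1 = 4 − 1 = 3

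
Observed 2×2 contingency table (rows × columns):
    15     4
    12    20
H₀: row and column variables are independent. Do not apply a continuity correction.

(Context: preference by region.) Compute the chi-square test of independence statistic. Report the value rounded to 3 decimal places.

Row totals [19, 32], col totals [27, 24], n=51
χ² = (15−10.06)²/10.06 + (4−8.94)²/8.94 + (12−16.94)²/16.94 + (20−15.06)²/15.06 = 8.2204
df = 1

test statistic = 8.220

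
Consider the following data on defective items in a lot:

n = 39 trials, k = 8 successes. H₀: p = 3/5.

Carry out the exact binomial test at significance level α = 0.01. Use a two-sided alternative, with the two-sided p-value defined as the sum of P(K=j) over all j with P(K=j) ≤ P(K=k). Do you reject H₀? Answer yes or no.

Exact binomial: n=39, k=8, p₀=3/5=0.6000
P(X=j) = C(n,j)·p₀^j·(1−p₀)^(n−j); p = Σ P(X=j) over j with P(X=j) ≤ P(X=8)
p-value (two-sided) = 0.00000
At α=0.01: p < α → reject H₀

reject H₀: yes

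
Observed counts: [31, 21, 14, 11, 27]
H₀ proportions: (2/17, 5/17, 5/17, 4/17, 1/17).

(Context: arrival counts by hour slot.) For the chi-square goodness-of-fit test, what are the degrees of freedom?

df = k − 1 = 5 − 1 = 4

degrees of freedom = 4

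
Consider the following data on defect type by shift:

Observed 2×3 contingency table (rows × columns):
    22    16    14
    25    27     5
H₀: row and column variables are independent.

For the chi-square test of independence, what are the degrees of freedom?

df = (r−1)(c−1) = (2−1)·(3−1) = 2

degrees of freedom = 2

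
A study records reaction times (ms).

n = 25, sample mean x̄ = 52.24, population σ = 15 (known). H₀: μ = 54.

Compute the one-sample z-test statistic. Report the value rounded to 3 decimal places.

SE = σ/√n = 15/√25 = 3.0000
z = (x̄−μ₀)/SE = (52.24−54)/3.0000 = -0.5867

test statistic = -0.587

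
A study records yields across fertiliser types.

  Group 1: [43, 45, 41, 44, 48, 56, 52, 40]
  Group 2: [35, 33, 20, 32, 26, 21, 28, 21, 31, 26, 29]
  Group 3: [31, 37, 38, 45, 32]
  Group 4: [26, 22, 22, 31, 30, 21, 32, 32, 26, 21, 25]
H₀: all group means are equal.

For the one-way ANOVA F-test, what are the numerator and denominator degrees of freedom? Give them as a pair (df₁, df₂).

degrees of freedom = [3, 31]

k = 4 groups, N = 35 total
df = (k−1, N−k) = (4−1, 35−4) = (3, 31)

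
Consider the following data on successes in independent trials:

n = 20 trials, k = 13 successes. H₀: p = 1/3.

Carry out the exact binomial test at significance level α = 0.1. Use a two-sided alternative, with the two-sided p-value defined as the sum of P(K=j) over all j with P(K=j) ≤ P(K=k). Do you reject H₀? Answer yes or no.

reject H₀: yes

Exact binomial: n=20, k=13, p₀=1/3=0.3333
P(X=j) = C(n,j)·p₀^j·(1−p₀)^(n−j); p = Σ P(X=j) over j with P(X=j) ≤ P(X=13)
p-value (two-sided) = 0.00403
At α=0.1: p < α → reject H₀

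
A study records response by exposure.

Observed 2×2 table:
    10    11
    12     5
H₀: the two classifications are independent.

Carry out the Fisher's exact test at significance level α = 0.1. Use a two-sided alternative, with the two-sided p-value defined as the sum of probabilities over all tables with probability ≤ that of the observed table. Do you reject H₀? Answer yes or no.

Margins: r₁=21, r₂=17, c₁=22, c₂=16, n=38
p_obs = C(21,10)·C(17,12)/C(38,22); sum pmf over tables with pmf ≤ p_obs
p-value (two-sided) = 0.19716
At α=0.1: p ≥ α → fail to reject H₀

reject H₀: no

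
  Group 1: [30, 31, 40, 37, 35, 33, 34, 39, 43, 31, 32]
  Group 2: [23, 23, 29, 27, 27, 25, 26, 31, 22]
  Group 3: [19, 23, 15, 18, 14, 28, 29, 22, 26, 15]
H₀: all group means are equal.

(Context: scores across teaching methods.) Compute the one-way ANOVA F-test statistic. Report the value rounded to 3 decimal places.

test statistic = 27.563

Group means [35.00, 25.89, 20.90], grand mean 27.567
SSB = Σnᵢ(x̄ᵢ−x̄)² = 1077.578; SSW = ΣΣ(x−x̄ᵢ)² = 527.789
MSB = 1077.578/2 = 538.7889; MSW = 527.789/27 = 19.5477
F = MSB/MSW = 27.5627
df = (2, 27)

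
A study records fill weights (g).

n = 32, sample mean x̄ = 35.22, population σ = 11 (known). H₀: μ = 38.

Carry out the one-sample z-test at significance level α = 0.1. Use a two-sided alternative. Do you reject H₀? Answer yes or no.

reject H₀: no

SE = σ/√n = 11/√32 = 1.9445
z = (x̄−μ₀)/SE = (35.22−38)/1.9445 = -1.4296
p-value (two-sided) = 0.15282
At α=0.1: p ≥ α → fail to reject H₀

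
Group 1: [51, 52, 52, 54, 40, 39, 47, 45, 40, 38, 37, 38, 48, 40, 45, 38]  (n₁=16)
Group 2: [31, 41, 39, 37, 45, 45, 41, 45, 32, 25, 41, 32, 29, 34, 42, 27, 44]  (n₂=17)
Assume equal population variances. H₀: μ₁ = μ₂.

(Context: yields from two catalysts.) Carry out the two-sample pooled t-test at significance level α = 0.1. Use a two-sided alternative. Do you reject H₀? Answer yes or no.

x̄₁=44.000, s₁=5.967, n₁=16
x̄₂=37.059, s₂=6.713, n₂=17
s_p² = [15·5.967² + 16·6.713²]/31 = 40.4820
SE = √(s_p²·(1/16+1/17)) = 2.2162
t = (44.000−37.059)/2.2162 = 3.1321
df = 31
p-value (two-sided) = 0.00377
At α=0.1: p < α → reject H₀

reject H₀: yes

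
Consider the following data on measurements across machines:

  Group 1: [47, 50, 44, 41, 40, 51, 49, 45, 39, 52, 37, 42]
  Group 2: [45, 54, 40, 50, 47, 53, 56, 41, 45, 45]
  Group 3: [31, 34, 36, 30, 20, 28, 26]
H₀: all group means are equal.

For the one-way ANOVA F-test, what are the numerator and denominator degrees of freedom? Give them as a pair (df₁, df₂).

degrees of freedom = [2, 26]

k = 3 groups, N = 29 total
df = (k−1, N−k) = (3−1, 29−3) = (2, 26)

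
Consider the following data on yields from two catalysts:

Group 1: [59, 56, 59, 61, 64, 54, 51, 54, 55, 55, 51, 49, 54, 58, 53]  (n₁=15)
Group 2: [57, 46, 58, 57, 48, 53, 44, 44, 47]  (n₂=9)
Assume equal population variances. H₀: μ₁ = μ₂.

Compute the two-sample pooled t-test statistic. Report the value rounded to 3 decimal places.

x̄₁=55.533, s₁=4.051, n₁=15
x̄₂=50.444, s₂=5.812, n₂=9
s_p² = [14·4.051² + 8·5.812²]/22 = 22.7253
SE = √(s_p²·(1/15+1/9)) = 2.0100
t = (55.533−50.444)/2.0100 = 2.5318
df = 22

test statistic = 2.532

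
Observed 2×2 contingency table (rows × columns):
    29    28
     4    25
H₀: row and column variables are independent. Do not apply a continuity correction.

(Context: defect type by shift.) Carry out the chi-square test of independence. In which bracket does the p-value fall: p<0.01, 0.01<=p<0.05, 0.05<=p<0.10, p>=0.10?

p-value bracket: p<0.01

Row totals [57, 29], col totals [33, 53], n=86
χ² = (29−21.87)²/21.87 + (28−35.13)²/35.13 + (4−11.13)²/11.13 + (25−17.87)²/17.87 = 11.1778
df = 1
p-value (upper-tail) = 0.00083
→ bracket: p<0.01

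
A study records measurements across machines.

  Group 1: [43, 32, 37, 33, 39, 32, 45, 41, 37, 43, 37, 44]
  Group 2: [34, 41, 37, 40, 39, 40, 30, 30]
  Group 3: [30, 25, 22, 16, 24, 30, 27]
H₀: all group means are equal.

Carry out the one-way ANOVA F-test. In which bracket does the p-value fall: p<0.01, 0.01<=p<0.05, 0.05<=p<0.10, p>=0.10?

p-value bracket: p<0.01

Group means [38.58, 36.38, 24.86], grand mean 34.370
SSB = Σnᵢ(x̄ᵢ−x̄)² = 878.647; SSW = ΣΣ(x−x̄ᵢ)² = 527.649
MSB = 878.647/2 = 439.3237; MSW = 527.649/24 = 21.9854
F = MSB/MSW = 19.9826
df = (2, 24)
p-value (upper-tail) = 0.00001
→ bracket: p<0.01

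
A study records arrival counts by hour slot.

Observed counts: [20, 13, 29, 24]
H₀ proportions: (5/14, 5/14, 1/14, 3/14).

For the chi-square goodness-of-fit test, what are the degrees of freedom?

degrees of freedom = 3

df = k − 1 = 4 − 1 = 3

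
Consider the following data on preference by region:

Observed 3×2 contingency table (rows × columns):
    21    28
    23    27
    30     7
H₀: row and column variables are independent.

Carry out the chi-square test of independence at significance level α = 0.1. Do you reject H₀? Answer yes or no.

Row totals [49, 50, 37], col totals [74, 62], n=136
χ² = (21−26.66)²/26.66 + (28−22.34)²/22.34 + (23−27.21)²/27.21 + (27−22.79)²/22.79 + (30−20.13)²/20.13 + (7−16.87)²/16.87 = 14.6727
df = 2
p-value (upper-tail) = 0.00065
At α=0.1: p < α → reject H₀

reject H₀: yes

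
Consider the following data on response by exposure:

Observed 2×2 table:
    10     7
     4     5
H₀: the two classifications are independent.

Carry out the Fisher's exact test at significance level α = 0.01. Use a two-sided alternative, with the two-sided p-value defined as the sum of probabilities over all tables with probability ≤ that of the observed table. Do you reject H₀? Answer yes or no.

Margins: r₁=17, r₂=9, c₁=14, c₂=12, n=26
p_obs = C(17,10)·C(9,4)/C(26,14); sum pmf over tables with pmf ≤ p_obs
p-value (two-sided) = 0.68284
At α=0.01: p ≥ α → fail to reject H₀

reject H₀: no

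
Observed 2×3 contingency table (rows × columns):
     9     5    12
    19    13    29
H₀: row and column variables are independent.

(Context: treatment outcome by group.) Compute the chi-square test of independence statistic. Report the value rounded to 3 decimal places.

Row totals [26, 61], col totals [28, 18, 41], n=87
χ² = (9−8.37)²/8.37 + (5−5.38)²/5.38 + (12−12.25)²/12.25 + (19−19.63)²/19.63 + (13−12.62)²/12.62 + (29−28.75)²/28.75 = 0.1137
df = 2

test statistic = 0.114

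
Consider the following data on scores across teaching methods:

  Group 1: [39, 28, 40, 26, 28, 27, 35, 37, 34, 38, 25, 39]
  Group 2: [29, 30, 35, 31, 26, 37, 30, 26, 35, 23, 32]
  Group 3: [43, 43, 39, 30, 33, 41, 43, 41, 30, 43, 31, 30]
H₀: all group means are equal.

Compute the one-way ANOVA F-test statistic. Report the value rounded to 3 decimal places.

Group means [33.00, 30.36, 37.25], grand mean 33.629
SSB = Σnᵢ(x̄ᵢ−x̄)² = 279.376; SSW = ΣΣ(x−x̄ᵢ)² = 928.795
MSB = 279.376/2 = 139.6880; MSW = 928.795/32 = 29.0249
F = MSB/MSW = 4.8127
df = (2, 32)

test statistic = 4.813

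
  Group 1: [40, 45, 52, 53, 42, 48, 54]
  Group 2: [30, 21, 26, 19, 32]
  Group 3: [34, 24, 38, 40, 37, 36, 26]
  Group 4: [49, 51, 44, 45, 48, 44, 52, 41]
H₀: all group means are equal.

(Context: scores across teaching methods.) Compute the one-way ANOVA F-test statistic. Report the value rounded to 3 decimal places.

Group means [47.71, 25.60, 33.57, 46.75], grand mean 39.667
SSB = Σnᵢ(x̄ᵢ−x̄)² = 2104.157; SSW = ΣΣ(x−x̄ᵢ)² = 641.843
MSB = 2104.157/3 = 701.3857; MSW = 641.843/23 = 27.9062
F = MSB/MSW = 25.1337
df = (3, 23)

test statistic = 25.134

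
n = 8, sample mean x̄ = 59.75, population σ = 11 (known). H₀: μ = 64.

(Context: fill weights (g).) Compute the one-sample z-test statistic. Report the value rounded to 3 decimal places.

SE = σ/√n = 11/√8 = 3.8891
z = (x̄−μ₀)/SE = (59.75−64)/3.8891 = -1.0928

test statistic = -1.093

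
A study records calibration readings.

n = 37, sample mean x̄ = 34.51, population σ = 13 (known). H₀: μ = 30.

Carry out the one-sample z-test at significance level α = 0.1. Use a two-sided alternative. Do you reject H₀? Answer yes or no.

SE = σ/√n = 13/√37 = 2.1372
z = (x̄−μ₀)/SE = (34.51−30)/2.1372 = 2.1103
p-value (two-sided) = 0.03484
At α=0.1: p < α → reject H₀

reject H₀: yes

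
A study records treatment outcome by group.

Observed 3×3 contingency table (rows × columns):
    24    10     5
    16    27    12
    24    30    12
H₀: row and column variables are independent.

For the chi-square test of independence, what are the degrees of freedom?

df = (r−1)(c−1) = (3−1)·(3−1) = 4

degrees of freedom = 4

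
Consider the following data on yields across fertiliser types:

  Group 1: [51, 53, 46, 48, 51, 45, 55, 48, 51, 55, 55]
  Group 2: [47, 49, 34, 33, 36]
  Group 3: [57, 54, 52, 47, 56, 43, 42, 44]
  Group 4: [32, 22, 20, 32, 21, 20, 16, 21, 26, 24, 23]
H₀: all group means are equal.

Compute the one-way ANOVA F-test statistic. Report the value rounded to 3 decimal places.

test statistic = 59.699

Group means [50.73, 39.80, 49.38, 23.36], grand mean 40.257
SSB = Σnᵢ(x̄ᵢ−x̄)² = 5011.283; SSW = ΣΣ(x−x̄ᵢ)² = 867.402
MSB = 5011.283/3 = 1670.4278; MSW = 867.402/31 = 27.9807
F = MSB/MSW = 59.6992
df = (3, 31)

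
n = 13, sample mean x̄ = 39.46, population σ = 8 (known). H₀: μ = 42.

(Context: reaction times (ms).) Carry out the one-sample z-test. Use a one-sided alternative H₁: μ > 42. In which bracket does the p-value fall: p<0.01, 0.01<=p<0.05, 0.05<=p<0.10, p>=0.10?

p-value bracket: p>=0.10

SE = σ/√n = 8/√13 = 2.2188
z = (x̄−μ₀)/SE = (39.46−42)/2.2188 = -1.1448
p-value (one-sided, H₁ greater) = 0.87385
→ bracket: p>=0.10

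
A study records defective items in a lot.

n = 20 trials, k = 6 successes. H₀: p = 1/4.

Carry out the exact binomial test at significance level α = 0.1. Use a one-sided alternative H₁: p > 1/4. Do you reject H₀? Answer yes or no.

Exact binomial: n=20, k=6, p₀=1/4=0.2500
P(X≥6) from Σ C(n,i)·p₀^i·(1−p₀)^(n−i)
p-value (one-sided, H₁ greater) = 0.38283
At α=0.1: p ≥ α → fail to reject H₀

reject H₀: no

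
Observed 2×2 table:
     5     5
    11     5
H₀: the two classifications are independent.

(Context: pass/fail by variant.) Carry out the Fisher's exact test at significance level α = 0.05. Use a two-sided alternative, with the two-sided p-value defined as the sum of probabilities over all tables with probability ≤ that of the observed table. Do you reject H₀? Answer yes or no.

Margins: r₁=10, r₂=16, c₁=16, c₂=10, n=26
p_obs = C(10,5)·C(16,11)/C(26,16); sum pmf over tables with pmf ≤ p_obs
p-value (two-sided) = 0.42496
At α=0.05: p ≥ α → fail to reject H₀

reject H₀: no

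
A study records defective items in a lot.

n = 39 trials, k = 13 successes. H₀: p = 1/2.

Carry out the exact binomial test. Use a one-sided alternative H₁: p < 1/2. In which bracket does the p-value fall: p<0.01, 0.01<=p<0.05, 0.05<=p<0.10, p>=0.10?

p-value bracket: 0.01<=p<0.05

Exact binomial: n=39, k=13, p₀=1/2=0.5000
P(X≤13) from Σ C(n,i)·p₀^i·(1−p₀)^(n−i)
p-value (one-sided, H₁ less) = 0.02663
→ bracket: 0.01<=p<0.05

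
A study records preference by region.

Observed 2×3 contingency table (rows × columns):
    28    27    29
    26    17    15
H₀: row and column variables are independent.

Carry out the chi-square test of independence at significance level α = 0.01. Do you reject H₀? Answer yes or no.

reject H₀: no

Row totals [84, 58], col totals [54, 44, 44], n=142
χ² = (28−31.94)²/31.94 + (27−26.03)²/26.03 + (29−26.03)²/26.03 + (26−22.06)²/22.06 + (17−17.97)²/17.97 + (15−17.97)²/17.97 = 2.1116
df = 2
p-value (upper-tail) = 0.34792
At α=0.01: p ≥ α → fail to reject H₀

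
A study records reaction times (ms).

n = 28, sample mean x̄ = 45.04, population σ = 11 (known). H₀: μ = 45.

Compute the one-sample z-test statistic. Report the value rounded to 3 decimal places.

SE = σ/√n = 11/√28 = 2.0788
z = (x̄−μ₀)/SE = (45.04−45)/2.0788 = 0.0192

test statistic = 0.019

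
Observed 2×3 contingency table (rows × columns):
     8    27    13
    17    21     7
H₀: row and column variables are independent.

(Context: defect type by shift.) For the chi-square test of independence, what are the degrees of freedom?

degrees of freedom = 2

df = (r−1)(c−1) = (2−1)·(3−1) = 2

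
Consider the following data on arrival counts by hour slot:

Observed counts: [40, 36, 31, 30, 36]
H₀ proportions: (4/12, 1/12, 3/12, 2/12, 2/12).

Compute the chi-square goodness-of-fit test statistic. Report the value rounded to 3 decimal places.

n = 173; E_i = n·p_i = [57.67, 14.42, 43.25, 28.83, 28.83]
χ² = (40−57.67)²/57.67 + (36−14.42)²/14.42 + (31−43.25)²/43.25 + (30−28.83)²/28.83 + (36−28.83)²/28.83 = 43.0231
df = 4

test statistic = 43.023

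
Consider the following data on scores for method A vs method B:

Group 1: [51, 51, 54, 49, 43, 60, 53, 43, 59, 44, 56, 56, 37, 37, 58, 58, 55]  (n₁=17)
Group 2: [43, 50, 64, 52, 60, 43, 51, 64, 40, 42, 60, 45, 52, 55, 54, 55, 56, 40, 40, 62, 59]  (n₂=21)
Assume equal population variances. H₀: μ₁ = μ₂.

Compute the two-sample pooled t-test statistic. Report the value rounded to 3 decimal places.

test statistic = -0.364

x̄₁=50.824, s₁=7.477, n₁=17
x̄₂=51.762, s₂=8.215, n₂=21
s_p² = [16·7.477² + 20·8.215²]/36 = 62.3411
SE = √(s_p²·(1/17+1/21)) = 2.5760
t = (50.824−51.762)/2.5760 = -0.3643
df = 36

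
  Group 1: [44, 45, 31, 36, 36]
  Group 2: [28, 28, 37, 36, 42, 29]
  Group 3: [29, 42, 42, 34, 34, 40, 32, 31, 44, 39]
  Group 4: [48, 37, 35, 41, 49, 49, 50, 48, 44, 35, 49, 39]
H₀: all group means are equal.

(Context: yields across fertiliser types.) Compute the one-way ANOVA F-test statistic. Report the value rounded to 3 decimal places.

test statistic = 5.153

Group means [38.40, 33.33, 36.70, 43.67], grand mean 38.879
SSB = Σnᵢ(x̄ᵢ−x̄)² = 508.215; SSW = ΣΣ(x−x̄ᵢ)² = 953.300
MSB = 508.215/3 = 169.4051; MSW = 953.300/29 = 32.8724
F = MSB/MSW = 5.1534
df = (3, 29)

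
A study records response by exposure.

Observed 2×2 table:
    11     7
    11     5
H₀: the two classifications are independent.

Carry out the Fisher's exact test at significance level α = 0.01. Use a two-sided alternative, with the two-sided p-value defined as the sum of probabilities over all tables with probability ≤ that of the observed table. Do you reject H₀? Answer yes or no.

reject H₀: no

Margins: r₁=18, r₂=16, c₁=22, c₂=12, n=34
p_obs = C(18,11)·C(16,11)/C(34,22); sum pmf over tables with pmf ≤ p_obs
p-value (two-sided) = 0.72890
At α=0.01: p ≥ α → fail to reject H₀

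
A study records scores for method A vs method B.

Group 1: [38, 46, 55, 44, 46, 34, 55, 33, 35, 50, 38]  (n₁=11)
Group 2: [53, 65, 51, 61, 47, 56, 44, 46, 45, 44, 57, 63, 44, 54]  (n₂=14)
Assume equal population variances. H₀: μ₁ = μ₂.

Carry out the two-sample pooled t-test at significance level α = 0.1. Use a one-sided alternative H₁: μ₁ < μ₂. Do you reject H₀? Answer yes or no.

x̄₁=43.091, s₁=8.068, n₁=11
x̄₂=52.143, s₂=7.441, n₂=14
s_p² = [10·8.068² + 13·7.441²]/23 = 59.5923
SE = √(s_p²·(1/11+1/14)) = 3.1103
t = (43.091−52.143)/3.1103 = -2.9103
df = 23
p-value (one-sided, H₁ less) = 0.00394
At α=0.1: p < α → reject H₀

reject H₀: yes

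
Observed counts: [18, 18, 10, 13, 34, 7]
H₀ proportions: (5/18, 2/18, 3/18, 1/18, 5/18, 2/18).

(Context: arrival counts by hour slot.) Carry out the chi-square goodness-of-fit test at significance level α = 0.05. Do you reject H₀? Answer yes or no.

reject H₀: yes

n = 100; E_i = n·p_i = [27.78, 11.11, 16.67, 5.56, 27.78, 11.11]
χ² = (18−27.78)²/27.78 + (18−11.11)²/11.11 + (10−16.67)²/16.67 + (13−5.56)²/5.56 + (34−27.78)²/27.78 + (7−11.11)²/11.11 = 23.2700
df = 5
p-value (upper-tail) = 0.00030
At α=0.05: p < α → reject H₀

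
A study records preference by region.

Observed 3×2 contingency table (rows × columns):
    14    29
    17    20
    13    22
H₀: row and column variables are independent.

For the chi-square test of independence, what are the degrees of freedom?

df = (r−1)(c−1) = (3−1)·(2−1) = 2

degrees of freedom = 2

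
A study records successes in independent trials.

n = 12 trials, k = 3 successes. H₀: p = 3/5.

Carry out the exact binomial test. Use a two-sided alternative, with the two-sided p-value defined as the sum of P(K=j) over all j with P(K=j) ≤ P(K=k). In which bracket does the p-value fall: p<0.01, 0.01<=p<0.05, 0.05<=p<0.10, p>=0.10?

p-value bracket: 0.01<=p<0.05

Exact binomial: n=12, k=3, p₀=3/5=0.6000
P(X=j) = C(n,j)·p₀^j·(1−p₀)^(n−j); p = Σ P(X=j) over j with P(X=j) ≤ P(X=3)
p-value (two-sided) = 0.01744
→ bracket: 0.01<=p<0.05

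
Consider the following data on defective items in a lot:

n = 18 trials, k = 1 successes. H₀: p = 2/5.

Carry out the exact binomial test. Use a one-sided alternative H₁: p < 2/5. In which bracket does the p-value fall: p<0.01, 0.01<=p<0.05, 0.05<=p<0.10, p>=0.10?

p-value bracket: p<0.01

Exact binomial: n=18, k=1, p₀=2/5=0.4000
P(X≤1) from Σ C(n,i)·p₀^i·(1−p₀)^(n−i)
p-value (one-sided, H₁ less) = 0.00132
→ bracket: p<0.01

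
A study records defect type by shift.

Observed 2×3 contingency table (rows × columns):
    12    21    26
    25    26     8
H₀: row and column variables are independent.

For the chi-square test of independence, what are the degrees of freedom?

degrees of freedom = 2

df = (r−1)(c−1) = (2−1)·(3−1) = 2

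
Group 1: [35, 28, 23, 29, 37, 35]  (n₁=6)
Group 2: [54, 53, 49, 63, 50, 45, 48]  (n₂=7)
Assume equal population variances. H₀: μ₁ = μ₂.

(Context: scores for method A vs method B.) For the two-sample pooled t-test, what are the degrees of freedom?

df = n₁ + n₂ − 2 = 6 + 7 − 2 = 11

degrees of freedom = 11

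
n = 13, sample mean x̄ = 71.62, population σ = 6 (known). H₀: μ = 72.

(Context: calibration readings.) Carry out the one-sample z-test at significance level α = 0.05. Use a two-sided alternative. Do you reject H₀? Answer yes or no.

reject H₀: no

SE = σ/√n = 6/√13 = 1.6641
z = (x̄−μ₀)/SE = (71.62−72)/1.6641 = -0.2284
p-value (two-sided) = 0.81937
At α=0.05: p ≥ α → fail to reject H₀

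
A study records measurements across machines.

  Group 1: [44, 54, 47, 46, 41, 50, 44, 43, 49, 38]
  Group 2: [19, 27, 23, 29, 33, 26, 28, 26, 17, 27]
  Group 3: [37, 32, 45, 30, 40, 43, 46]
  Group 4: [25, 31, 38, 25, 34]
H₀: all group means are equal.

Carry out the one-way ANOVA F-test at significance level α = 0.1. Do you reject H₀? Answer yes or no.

reject H₀: yes

Group means [45.60, 25.50, 39.00, 30.60], grand mean 35.531
SSB = Σnᵢ(x̄ᵢ−x̄)² = 2225.869; SSW = ΣΣ(x−x̄ᵢ)² = 760.100
MSB = 2225.869/3 = 741.9563; MSW = 760.100/28 = 27.1464
F = MSB/MSW = 27.3316
df = (3, 28)
p-value (upper-tail) = 0.00000
At α=0.1: p < α → reject H₀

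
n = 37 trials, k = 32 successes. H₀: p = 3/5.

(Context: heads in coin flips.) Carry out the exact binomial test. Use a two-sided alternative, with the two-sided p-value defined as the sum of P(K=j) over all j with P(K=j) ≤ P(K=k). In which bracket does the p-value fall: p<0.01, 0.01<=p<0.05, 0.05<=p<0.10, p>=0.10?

p-value bracket: p<0.01

Exact binomial: n=37, k=32, p₀=3/5=0.6000
P(X=j) = C(n,j)·p₀^j·(1−p₀)^(n−j); p = Σ P(X=j) over j with P(X=j) ≤ P(X=32)
p-value (two-sided) = 0.00064
→ bracket: p<0.01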